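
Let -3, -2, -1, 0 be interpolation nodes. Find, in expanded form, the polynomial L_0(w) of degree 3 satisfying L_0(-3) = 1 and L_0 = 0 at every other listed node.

L_0(w) = (w + 2)(w + 1)w / [(-1)·(-2)·(-3)]
       = (w^3 + 3w^2 + 2w) / (-6)

L_0(w) = -(1/6)w^3 - (1/2)w^2 - (1/3)w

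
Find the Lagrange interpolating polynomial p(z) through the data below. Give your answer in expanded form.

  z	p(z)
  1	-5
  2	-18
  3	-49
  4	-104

L_0(z) = (z - 2)(z - 3)(z - 4) / [-6] = -(1/6)z^3 + (3/2)z^2 - (13/3)z + 4
L_1(z) = (z - 1)(z - 3)(z - 4) / [2] = (1/2)z^3 - 4z^2 + (19/2)z - 6
L_2(z) = (z - 1)(z - 2)(z - 4) / [-2] = -(1/2)z^3 + (7/2)z^2 - 7z + 4
L_3(z) = (z - 1)(z - 2)(z - 3) / [6] = (1/6)z^3 - z^2 + (11/6)z - 1
p(z) = (-5)·L_0 + (-18)·L_1 + (-49)·L_2 + (-104)·L_3
  (-5)·L_0(z) = (5/6)z^3 - (15/2)z^2 + (65/3)z - 20
  (-18)·L_1(z) = -9z^3 + 72z^2 - 171z + 108
  (-49)·L_2(z) = (49/2)z^3 - (343/2)z^2 + 343z - 196
  (-104)·L_3(z) = -(52/3)z^3 + 104z^2 - (572/3)z + 104
Adding term by term: -z^3 - 3z^2 + 3z - 4

p(z) = -z^3 - 3z^2 + 3z - 4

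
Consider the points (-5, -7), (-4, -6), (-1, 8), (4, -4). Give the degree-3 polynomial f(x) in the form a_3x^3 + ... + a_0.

f(x) = -(1/5)x^3 - (13/12)x^2 + (69/20)x + 37/3

L_0(x) = (x + 4)(x + 1)(x - 4) / [-36] = -(1/36)x^3 - (1/36)x^2 + (4/9)x + 4/9
L_1(x) = (x + 5)(x + 1)(x - 4) / [24] = (1/24)x^3 + (1/12)x^2 - (19/24)x - 5/6
L_2(x) = (x + 5)(x + 4)(x - 4) / [-60] = -(1/60)x^3 - (1/12)x^2 + (4/15)x + 4/3
L_3(x) = (x + 5)(x + 4)(x + 1) / [360] = (1/360)x^3 + (1/36)x^2 + (29/360)x + 1/18
f(x) = (-7)·L_0 + (-6)·L_1 + 8·L_2 + (-4)·L_3
  (-7)·L_0(x) = (7/36)x^3 + (7/36)x^2 - (28/9)x - 28/9
  (-6)·L_1(x) = -(1/4)x^3 - (1/2)x^2 + (19/4)x + 5
  8·L_2(x) = -(2/15)x^3 - (2/3)x^2 + (32/15)x + 32/3
  (-4)·L_3(x) = -(1/90)x^3 - (1/9)x^2 - (29/90)x - 2/9
Adding term by term: -(1/5)x^3 - (13/12)x^2 + (69/20)x + 37/3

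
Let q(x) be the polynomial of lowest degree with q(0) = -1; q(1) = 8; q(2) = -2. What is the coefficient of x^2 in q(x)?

-19/2

Build the Lagrange basis polynomials:
L_0(x) = (x - 1)(x - 2) / [2] = (1/2)x^2 - (3/2)x + 1
L_1(x) = x(x - 2) / [-1] = -x^2 + 2x
L_2(x) = x(x - 1) / [2] = (1/2)x^2 - (1/2)x
q(x) = (-1)·L_0 + 8·L_1 + (-2)·L_2
Only the coefficient of x^2 is needed; take it from each L_i and combine:
(-1)·(1/2) + 8·(-1) + (-2)·(1/2) = -19/2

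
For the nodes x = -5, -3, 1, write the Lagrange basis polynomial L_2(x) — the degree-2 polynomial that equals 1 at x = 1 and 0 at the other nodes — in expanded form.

L_2(x) = (x + 5)(x + 3) / [(6)·(4)]
       = (x^2 + 8x + 15) / (24)

L_2(x) = (1/24)x^2 + (1/3)x + 5/8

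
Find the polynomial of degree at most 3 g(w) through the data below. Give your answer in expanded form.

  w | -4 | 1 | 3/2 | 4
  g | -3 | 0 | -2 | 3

g(w) = (39/110)w^3 - (67/220)w^2 - (1083/220)w + 268/55

Build the Lagrange basis polynomials:
L_0(w) = (w - 1)(w - 3/2)(w - 4) / [-220] = -(1/220)w^3 + (13/440)w^2 - (23/440)w + 3/110
L_1(w) = (w + 4)(w - 3/2)(w - 4) / [15/2] = (2/15)w^3 - (1/5)w^2 - (32/15)w + 16/5
L_2(w) = (w + 4)(w - 1)(w - 4) / [-55/8] = -(8/55)w^3 + (8/55)w^2 + (128/55)w - 128/55
L_3(w) = (w + 4)(w - 1)(w - 3/2) / [60] = (1/60)w^3 + (1/40)w^2 - (17/120)w + 1/10
g(w) = (-3)·L_0 + 0·L_1 + (-2)·L_2 + 3·L_3
  (-3)·L_0(w) = (3/220)w^3 - (39/440)w^2 + (69/440)w - 9/110
  0·L_1(w) = 0
  (-2)·L_2(w) = (16/55)w^3 - (16/55)w^2 - (256/55)w + 256/55
  3·L_3(w) = (1/20)w^3 + (3/40)w^2 - (17/40)w + 3/10
Adding term by term: (39/110)w^3 - (67/220)w^2 - (1083/220)w + 268/55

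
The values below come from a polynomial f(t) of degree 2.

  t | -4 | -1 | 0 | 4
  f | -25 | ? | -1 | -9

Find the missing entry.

The 3 known values determine f uniquely (degree ≤ 2).
L_0(-1) = (-1)·(-5)/[(-4)·(-8)] = 5/32
L_1(-1) = (3)·(-5)/[(4)·(-4)] = 15/16
L_2(-1) = (3)·(-1)/[(8)·(4)] = -3/32
Sum: (-25)·(5/32) + (-1)·(15/16) + (-9)·(-3/32) = -4

-4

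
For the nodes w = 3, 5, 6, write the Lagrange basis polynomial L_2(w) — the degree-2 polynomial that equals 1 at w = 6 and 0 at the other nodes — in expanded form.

L_2(w) = (w - 3)(w - 5) / [(3)·(1)]
       = (w^2 - 8w + 15) / (3)

L_2(w) = (1/3)w^2 - (8/3)w + 5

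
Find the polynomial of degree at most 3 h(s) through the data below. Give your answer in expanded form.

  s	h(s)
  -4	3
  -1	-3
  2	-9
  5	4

h(s) = (19/162)s^3 + (19/54)s^2 - (73/27)s - 481/81

Build the Lagrange basis polynomials:
L_0(s) = (s + 1)(s - 2)(s - 5) / [-162] = -(1/162)s^3 + (1/27)s^2 - (1/54)s - 5/81
L_1(s) = (s + 4)(s - 2)(s - 5) / [54] = (1/54)s^3 - (1/18)s^2 - (1/3)s + 20/27
L_2(s) = (s + 4)(s + 1)(s - 5) / [-54] = -(1/54)s^3 + (7/18)s + 10/27
L_3(s) = (s + 4)(s + 1)(s - 2) / [162] = (1/162)s^3 + (1/54)s^2 - (1/27)s - 4/81
h(s) = 3·L_0 + (-3)·L_1 + (-9)·L_2 + 4·L_3
  3·L_0(s) = -(1/54)s^3 + (1/9)s^2 - (1/18)s - 5/27
  (-3)·L_1(s) = -(1/18)s^3 + (1/6)s^2 + s - 20/9
  (-9)·L_2(s) = (1/6)s^3 - (7/2)s - 10/3
  4·L_3(s) = (2/81)s^3 + (2/27)s^2 - (4/27)s - 16/81
Adding term by term: (19/162)s^3 + (19/54)s^2 - (73/27)s - 481/81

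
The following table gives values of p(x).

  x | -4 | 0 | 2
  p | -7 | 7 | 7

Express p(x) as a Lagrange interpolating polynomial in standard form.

Build the Lagrange basis polynomials:
L_0(x) = x(x - 2) / [24] = (1/24)x^2 - (1/12)x
L_1(x) = (x + 4)(x - 2) / [-8] = -(1/8)x^2 - (1/4)x + 1
L_2(x) = (x + 4)x / [12] = (1/12)x^2 + (1/3)x
p(x) = (-7)·L_0 + 7·L_1 + 7·L_2
  (-7)·L_0(x) = -(7/24)x^2 + (7/12)x
  7·L_1(x) = -(7/8)x^2 - (7/4)x + 7
  7·L_2(x) = (7/12)x^2 + (7/3)x
Adding term by term: -(7/12)x^2 + (7/6)x + 7

p(x) = -(7/12)x^2 + (7/6)x + 7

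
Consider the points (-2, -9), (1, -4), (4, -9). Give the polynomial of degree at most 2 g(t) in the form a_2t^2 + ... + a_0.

Newton's divided differences:
g[-2,1] = (-4 - (-9)) / (1 - (-2)) = 5/3
g[1,4] = (-9 - (-4)) / (4 - 1) = -5/3
g[-2,1,4] = (-5/3 - 5/3) / (4 - (-2)) = -5/9
g(t) = -9 + (5/3)·(t + 2) + (-5/9)·(t + 2)(t - 1)
Expanding: g(t) = -(5/9)t^2 + (10/9)t - 41/9

g(t) = -(5/9)t^2 + (10/9)t - 41/9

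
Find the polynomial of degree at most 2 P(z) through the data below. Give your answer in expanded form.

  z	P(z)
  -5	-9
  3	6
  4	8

P(z) = (1/72)z^2 + (137/72)z + 1/6

Newton's divided differences:
P[-5,3] = (6 - (-9)) / (3 - (-5)) = 15/8
P[3,4] = (8 - 6) / (4 - 3) = 2
P[-5,3,4] = (2 - 15/8) / (4 - (-5)) = 1/72
P(z) = -9 + (15/8)·(z + 5) + (1/72)·(z + 5)(z - 3)
Expanding: P(z) = (1/72)z^2 + (137/72)z + 1/6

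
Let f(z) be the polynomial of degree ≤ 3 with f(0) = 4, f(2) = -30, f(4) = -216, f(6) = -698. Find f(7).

-1095

L_0(7) = (5)·(3)·(1)/[(-2)·(-4)·(-6)] = -5/16
L_1(7) = (7)·(3)·(1)/[(2)·(-2)·(-4)] = 21/16
L_2(7) = (7)·(5)·(1)/[(4)·(2)·(-2)] = -35/16
L_3(7) = (7)·(5)·(3)/[(6)·(4)·(2)] = 35/16
Sum: 4·(-5/16) + (-30)·(21/16) + (-216)·(-35/16) + (-698)·(35/16) = -1095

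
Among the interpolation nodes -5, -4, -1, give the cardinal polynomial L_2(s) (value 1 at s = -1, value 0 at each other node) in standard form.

L_2(s) = (1/12)s^2 + (3/4)s + 5/3

L_2(s) = (s + 5)(s + 4) / [(4)·(3)]
       = (s^2 + 9s + 20) / (12)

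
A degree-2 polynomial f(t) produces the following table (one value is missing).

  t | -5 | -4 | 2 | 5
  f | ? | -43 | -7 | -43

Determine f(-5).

-63

The 3 known values determine f uniquely (degree ≤ 2).
L_0(-5) = (-7)·(-10)/[(-6)·(-9)] = 35/27
L_1(-5) = (-1)·(-10)/[(6)·(-3)] = -5/9
L_2(-5) = (-1)·(-7)/[(9)·(3)] = 7/27
Sum: (-43)·(35/27) + (-7)·(-5/9) + (-43)·(7/27) = -63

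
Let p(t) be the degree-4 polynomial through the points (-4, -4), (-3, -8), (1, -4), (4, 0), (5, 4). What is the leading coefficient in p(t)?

11/504

The leading coefficient equals the top divided difference p[-4,-3,1,4,5].
p[-4,-3] = (-8 - (-4)) / (-3 - (-4)) = -4
p[-3,1] = (-4 - (-8)) / (1 - (-3)) = 1
p[1,4] = (0 - (-4)) / (4 - 1) = 4/3
p[4,5] = (4 - 0) / (5 - 4) = 4
p[-4,-3,1] = (1 - (-4)) / (1 - (-4)) = 1
p[-3,1,4] = (4/3 - 1) / (4 - (-3)) = 1/21
p[1,4,5] = (4 - 4/3) / (5 - 1) = 2/3
p[-4,-3,1,4] = (1/21 - 1) / (4 - (-4)) = -5/42
p[-3,1,4,5] = (2/3 - 1/21) / (5 - (-3)) = 13/168
p[-4,-3,1,4,5] = (13/168 - (-5/42)) / (5 - (-4)) = 11/504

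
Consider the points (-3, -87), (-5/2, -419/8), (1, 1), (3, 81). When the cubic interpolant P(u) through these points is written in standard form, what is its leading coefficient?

Build the Lagrange basis polynomials:
L_0(u) = (u + 5/2)(u - 1)(u - 3) / [-12] = -(1/12)u^3 + (1/8)u^2 + (7/12)u - 5/8
L_1(u) = (u + 3)(u - 1)(u - 3) / [77/8] = (8/77)u^3 - (8/77)u^2 - (72/77)u + 72/77
L_2(u) = (u + 3)(u + 5/2)(u - 3) / [-28] = -(1/28)u^3 - (5/56)u^2 + (9/28)u + 45/56
L_3(u) = (u + 3)(u + 5/2)(u - 1) / [66] = (1/66)u^3 + (3/44)u^2 + (1/33)u - 5/44
P(u) = (-87)·L_0 + (-419/8)·L_1 + 1·L_2 + 81·L_3
Only the coefficient of u^3 is needed; take it from each L_i and combine:
(-87)·(-1/12) + (-419/8)·(8/77) + 1·(-1/28) + 81·(1/66) = 3

3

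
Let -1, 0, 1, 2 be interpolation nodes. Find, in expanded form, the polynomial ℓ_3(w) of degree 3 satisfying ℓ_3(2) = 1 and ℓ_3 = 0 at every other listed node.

ℓ_3(w) = (w + 1)w(w - 1) / [(3)·(2)·(1)]
       = (w^3 - w) / (6)

ℓ_3(w) = (1/6)w^3 - (1/6)w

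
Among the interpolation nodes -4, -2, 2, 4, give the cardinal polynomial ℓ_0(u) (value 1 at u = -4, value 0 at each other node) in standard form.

ℓ_0(u) = -(1/96)u^3 + (1/24)u^2 + (1/24)u - 1/6

ℓ_0(u) = (u + 2)(u - 2)(u - 4) / [(-2)·(-6)·(-8)]
       = (u^3 - 4u^2 - 4u + 16) / (-96)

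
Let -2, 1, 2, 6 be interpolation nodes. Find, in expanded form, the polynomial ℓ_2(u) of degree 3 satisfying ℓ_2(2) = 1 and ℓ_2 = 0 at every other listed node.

ℓ_2(u) = -(1/16)u^3 + (5/16)u^2 + (1/2)u - 3/4

ℓ_2(u) = (u + 2)(u - 1)(u - 6) / [(4)·(1)·(-4)]
       = (u^3 - 5u^2 - 8u + 12) / (-16)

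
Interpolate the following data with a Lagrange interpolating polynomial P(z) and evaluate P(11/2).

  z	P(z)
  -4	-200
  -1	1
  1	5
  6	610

Evaluate each Lagrange basis at z = 11/2:
L_0(11/2) = (13/2)·(9/2)·(-1/2)/[(-3)·(-5)·(-10)] = 39/400
L_1(11/2) = (19/2)·(9/2)·(-1/2)/[(3)·(-2)·(-7)] = -57/112
L_2(11/2) = (19/2)·(13/2)·(-1/2)/[(5)·(2)·(-5)] = 247/400
L_3(11/2) = (19/2)·(13/2)·(9/2)/[(10)·(7)·(5)] = 2223/2800
Sum: (-200)·(39/400) + 1·(-57/112) + 5·(247/400) + 610·(2223/2800) = 3739/8

3739/8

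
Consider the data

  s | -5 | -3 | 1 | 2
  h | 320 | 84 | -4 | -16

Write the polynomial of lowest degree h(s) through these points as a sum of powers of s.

h(s) = -2s^3 + 2s^2 - 4s

L_0(s) = (s + 3)(s - 1)(s - 2) / [-84] = -(1/84)s^3 + (1/12)s - 1/14
L_1(s) = (s + 5)(s - 1)(s - 2) / [40] = (1/40)s^3 + (1/20)s^2 - (13/40)s + 1/4
L_2(s) = (s + 5)(s + 3)(s - 2) / [-24] = -(1/24)s^3 - (1/4)s^2 + (1/24)s + 5/4
L_3(s) = (s + 5)(s + 3)(s - 1) / [35] = (1/35)s^3 + (1/5)s^2 + (1/5)s - 3/7
h(s) = 320·L_0 + 84·L_1 + (-4)·L_2 + (-16)·L_3
  320·L_0(s) = -(80/21)s^3 + (80/3)s - 160/7
  84·L_1(s) = (21/10)s^3 + (21/5)s^2 - (273/10)s + 21
  (-4)·L_2(s) = (1/6)s^3 + s^2 - (1/6)s - 5
  (-16)·L_3(s) = -(16/35)s^3 - (16/5)s^2 - (16/5)s + 48/7
Adding term by term: -2s^3 + 2s^2 - 4s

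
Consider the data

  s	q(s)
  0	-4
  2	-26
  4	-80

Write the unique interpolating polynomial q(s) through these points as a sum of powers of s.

q(s) = -4s^2 - 3s - 4

Build the Lagrange basis polynomials:
L_0(s) = (s - 2)(s - 4) / [8] = (1/8)s^2 - (3/4)s + 1
L_1(s) = s(s - 4) / [-4] = -(1/4)s^2 + s
L_2(s) = s(s - 2) / [8] = (1/8)s^2 - (1/4)s
q(s) = (-4)·L_0 + (-26)·L_1 + (-80)·L_2
  (-4)·L_0(s) = -(1/2)s^2 + 3s - 4
  (-26)·L_1(s) = (13/2)s^2 - 26s
  (-80)·L_2(s) = -10s^2 + 20s
Adding term by term: -4s^2 - 3s - 4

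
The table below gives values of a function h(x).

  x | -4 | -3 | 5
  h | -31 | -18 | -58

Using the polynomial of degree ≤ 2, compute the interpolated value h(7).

-108

Evaluate each Lagrange basis at x = 7:
L_0(7) = (10)·(2)/[(-1)·(-9)] = 20/9
L_1(7) = (11)·(2)/[(1)·(-8)] = -11/4
L_2(7) = (11)·(10)/[(9)·(8)] = 55/36
Sum: (-31)·(20/9) + (-18)·(-11/4) + (-58)·(55/36) = -108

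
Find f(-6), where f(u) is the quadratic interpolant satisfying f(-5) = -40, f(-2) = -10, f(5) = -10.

-54

L_0(-6) = (-4)·(-11)/[(-3)·(-10)] = 22/15
L_1(-6) = (-1)·(-11)/[(3)·(-7)] = -11/21
L_2(-6) = (-1)·(-4)/[(10)·(7)] = 2/35
Sum: (-40)·(22/15) + (-10)·(-11/21) + (-10)·(2/35) = -54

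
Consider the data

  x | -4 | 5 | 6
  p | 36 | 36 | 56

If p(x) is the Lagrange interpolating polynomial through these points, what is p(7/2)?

L_0(7/2) = (-3/2)·(-5/2)/[(-9)·(-10)] = 1/24
L_1(7/2) = (15/2)·(-5/2)/[(9)·(-1)] = 25/12
L_2(7/2) = (15/2)·(-3/2)/[(10)·(1)] = -9/8
Sum: 36·(1/24) + 36·(25/12) + 56·(-9/8) = 27/2

27/2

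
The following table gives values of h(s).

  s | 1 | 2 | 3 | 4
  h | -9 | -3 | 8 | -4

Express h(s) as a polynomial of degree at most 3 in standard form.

Newton's divided differences:
h[1,2] = (-3 - (-9)) / (2 - 1) = 6
h[2,3] = (8 - (-3)) / (3 - 2) = 11
h[3,4] = (-4 - 8) / (4 - 3) = -12
h[1,2,3] = (11 - 6) / (3 - 1) = 5/2
h[2,3,4] = (-12 - 11) / (4 - 2) = -23/2
h[1,2,3,4] = (-23/2 - 5/2) / (4 - 1) = -14/3
h(s) = -9 + 6·(s - 1) + (5/2)·(s - 1)(s - 2) + (-14/3)·(s - 1)(s - 2)(s - 3)
Expanding: h(s) = -(14/3)s^3 + (61/2)s^2 - (317/6)s + 18

h(s) = -(14/3)s^3 + (61/2)s^2 - (317/6)s + 18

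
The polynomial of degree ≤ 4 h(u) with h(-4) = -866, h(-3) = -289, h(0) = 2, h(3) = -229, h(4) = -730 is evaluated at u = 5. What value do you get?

Evaluate each Lagrange basis at u = 5:
L_0(5) = (8)·(5)·(2)·(1)/[(-1)·(-4)·(-7)·(-8)] = 5/14
L_1(5) = (9)·(5)·(2)·(1)/[(1)·(-3)·(-6)·(-7)] = -5/7
L_2(5) = (9)·(8)·(2)·(1)/[(4)·(3)·(-3)·(-4)] = 1
L_3(5) = (9)·(8)·(5)·(1)/[(7)·(6)·(3)·(-1)] = -20/7
L_4(5) = (9)·(8)·(5)·(2)/[(8)·(7)·(4)·(1)] = 45/14
Sum: (-866)·(5/14) + (-289)·(-5/7) + 2·(1) + (-229)·(-20/7) + (-730)·(45/14) = -1793

-1793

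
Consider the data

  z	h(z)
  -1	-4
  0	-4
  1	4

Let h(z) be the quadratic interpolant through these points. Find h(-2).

L_0(-2) = (-2)·(-3)/[(-1)·(-2)] = 3
L_1(-2) = (-1)·(-3)/[(1)·(-1)] = -3
L_2(-2) = (-1)·(-2)/[(2)·(1)] = 1
Sum: (-4)·(3) + (-4)·(-3) + 4·(1) = 4

4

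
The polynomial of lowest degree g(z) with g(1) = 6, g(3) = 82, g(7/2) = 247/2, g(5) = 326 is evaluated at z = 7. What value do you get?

834

L_0(7) = (4)·(7/2)·(2)/[(-2)·(-5/2)·(-4)] = -7/5
L_1(7) = (6)·(7/2)·(2)/[(2)·(-1/2)·(-2)] = 21
L_2(7) = (6)·(4)·(2)/[(5/2)·(1/2)·(-3/2)] = -128/5
L_3(7) = (6)·(4)·(7/2)/[(4)·(2)·(3/2)] = 7
Sum: 6·(-7/5) + 82·(21) + 247/2·(-128/5) + 326·(7) = 834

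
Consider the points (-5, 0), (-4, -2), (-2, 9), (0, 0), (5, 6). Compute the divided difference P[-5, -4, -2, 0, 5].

431/3150

P[-5,-4] = (-2 - 0) / (-4 - (-5)) = -2
P[-4,-2] = (9 - (-2)) / (-2 - (-4)) = 11/2
P[-2,0] = (0 - 9) / (0 - (-2)) = -9/2
P[0,5] = (6 - 0) / (5 - 0) = 6/5
P[-5,-4,-2] = (11/2 - (-2)) / (-2 - (-5)) = 5/2
P[-4,-2,0] = (-9/2 - 11/2) / (0 - (-4)) = -5/2
P[-2,0,5] = (6/5 - (-9/2)) / (5 - (-2)) = 57/70
P[-5,-4,-2,0] = (-5/2 - 5/2) / (0 - (-5)) = -1
P[-4,-2,0,5] = (57/70 - (-5/2)) / (5 - (-4)) = 116/315
P[-5,-4,-2,0,5] = (116/315 - (-1)) / (5 - (-5)) = 431/3150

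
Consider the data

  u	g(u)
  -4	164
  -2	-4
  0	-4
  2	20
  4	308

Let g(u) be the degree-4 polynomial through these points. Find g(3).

101

L_0(3) = (5)·(3)·(1)·(-1)/[(-2)·(-4)·(-6)·(-8)] = -5/128
L_1(3) = (7)·(3)·(1)·(-1)/[(2)·(-2)·(-4)·(-6)] = 7/32
L_2(3) = (7)·(5)·(1)·(-1)/[(4)·(2)·(-2)·(-4)] = -35/64
L_3(3) = (7)·(5)·(3)·(-1)/[(6)·(4)·(2)·(-2)] = 35/32
L_4(3) = (7)·(5)·(3)·(1)/[(8)·(6)·(4)·(2)] = 35/128
Sum: 164·(-5/128) + (-4)·(7/32) + (-4)·(-35/64) + 20·(35/32) + 308·(35/128) = 101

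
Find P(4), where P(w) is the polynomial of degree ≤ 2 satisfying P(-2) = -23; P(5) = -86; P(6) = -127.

Evaluate each Lagrange basis at w = 4:
L_0(4) = (-1)·(-2)/[(-7)·(-8)] = 1/28
L_1(4) = (6)·(-2)/[(7)·(-1)] = 12/7
L_2(4) = (6)·(-1)/[(8)·(1)] = -3/4
Sum: (-23)·(1/28) + (-86)·(12/7) + (-127)·(-3/4) = -53

-53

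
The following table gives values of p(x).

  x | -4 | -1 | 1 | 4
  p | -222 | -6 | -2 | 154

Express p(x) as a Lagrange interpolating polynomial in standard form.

p(x) = 3x^3 - 2x^2 - x - 2

Build the Lagrange basis polynomials:
L_0(x) = (x + 1)(x - 1)(x - 4) / [-120] = -(1/120)x^3 + (1/30)x^2 + (1/120)x - 1/30
L_1(x) = (x + 4)(x - 1)(x - 4) / [30] = (1/30)x^3 - (1/30)x^2 - (8/15)x + 8/15
L_2(x) = (x + 4)(x + 1)(x - 4) / [-30] = -(1/30)x^3 - (1/30)x^2 + (8/15)x + 8/15
L_3(x) = (x + 4)(x + 1)(x - 1) / [120] = (1/120)x^3 + (1/30)x^2 - (1/120)x - 1/30
p(x) = (-222)·L_0 + (-6)·L_1 + (-2)·L_2 + 154·L_3
  (-222)·L_0(x) = (37/20)x^3 - (37/5)x^2 - (37/20)x + 37/5
  (-6)·L_1(x) = -(1/5)x^3 + (1/5)x^2 + (16/5)x - 16/5
  (-2)·L_2(x) = (1/15)x^3 + (1/15)x^2 - (16/15)x - 16/15
  154·L_3(x) = (77/60)x^3 + (77/15)x^2 - (77/60)x - 77/15
Adding term by term: 3x^3 - 2x^2 - x - 2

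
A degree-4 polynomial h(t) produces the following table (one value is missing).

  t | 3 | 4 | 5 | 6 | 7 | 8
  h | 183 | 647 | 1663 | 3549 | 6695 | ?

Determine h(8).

The 5 known values determine h uniquely (degree ≤ 4).
L_0(8) = (4)·(3)·(2)·(1)/[(-1)·(-2)·(-3)·(-4)] = 1
L_1(8) = (5)·(3)·(2)·(1)/[(1)·(-1)·(-2)·(-3)] = -5
L_2(8) = (5)·(4)·(2)·(1)/[(2)·(1)·(-1)·(-2)] = 10
L_3(8) = (5)·(4)·(3)·(1)/[(3)·(2)·(1)·(-1)] = -10
L_4(8) = (5)·(4)·(3)·(2)/[(4)·(3)·(2)·(1)] = 5
Sum: 183·(1) + 647·(-5) + 1663·(10) + 3549·(-10) + 6695·(5) = 11563

11563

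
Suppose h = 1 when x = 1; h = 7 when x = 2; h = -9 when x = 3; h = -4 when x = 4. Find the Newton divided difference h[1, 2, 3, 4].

43/6

h[1,2] = (7 - 1) / (2 - 1) = 6
h[2,3] = (-9 - 7) / (3 - 2) = -16
h[3,4] = (-4 - (-9)) / (4 - 3) = 5
h[1,2,3] = (-16 - 6) / (3 - 1) = -11
h[2,3,4] = (5 - (-16)) / (4 - 2) = 21/2
h[1,2,3,4] = (21/2 - (-11)) / (4 - 1) = 43/6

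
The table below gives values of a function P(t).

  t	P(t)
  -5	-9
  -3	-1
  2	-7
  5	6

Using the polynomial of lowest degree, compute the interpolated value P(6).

Using Newton's divided-difference form:
P[-5,-3] = (-1 - (-9)) / (-3 - (-5)) = 4
P[-3,2] = (-7 - (-1)) / (2 - (-3)) = -6/5
P[2,5] = (6 - (-7)) / (5 - 2) = 13/3
P[-5,-3,2] = (-6/5 - 4) / (2 - (-5)) = -26/35
P[-3,2,5] = (13/3 - (-6/5)) / (5 - (-3)) = 83/120
P[-5,-3,2,5] = (83/120 - (-26/35)) / (5 - (-5)) = 241/1680
P(6) = -9 + 4·(11) + (-26/35)·(11)·(9) + (241/1680)·(11)·(9)·(4) = 2557/140

2557/140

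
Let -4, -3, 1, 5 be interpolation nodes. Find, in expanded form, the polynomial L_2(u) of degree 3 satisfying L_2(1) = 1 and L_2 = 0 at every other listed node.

L_2(u) = -(1/80)u^3 - (1/40)u^2 + (23/80)u + 3/4

L_2(u) = (u + 4)(u + 3)(u - 5) / [(5)·(4)·(-4)]
       = (u^3 + 2u^2 - 23u - 60) / (-80)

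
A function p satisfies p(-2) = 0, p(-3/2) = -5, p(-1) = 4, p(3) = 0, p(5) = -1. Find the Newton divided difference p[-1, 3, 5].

1/12

p[-1,3] = (0 - 4) / (3 - (-1)) = -1
p[3,5] = (-1 - 0) / (5 - 3) = -1/2
p[-1,3,5] = (-1/2 - (-1)) / (5 - (-1)) = 1/12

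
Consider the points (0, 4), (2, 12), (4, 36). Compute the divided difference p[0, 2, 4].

p[0,2] = (12 - 4) / (2 - 0) = 4
p[2,4] = (36 - 12) / (4 - 2) = 12
p[0,2,4] = (12 - 4) / (4 - 0) = 2

2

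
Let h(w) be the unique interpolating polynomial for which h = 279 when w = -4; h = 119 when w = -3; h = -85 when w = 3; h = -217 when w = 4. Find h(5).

-441

L_0(5) = (8)·(2)·(1)/[(-1)·(-7)·(-8)] = -2/7
L_1(5) = (9)·(2)·(1)/[(1)·(-6)·(-7)] = 3/7
L_2(5) = (9)·(8)·(1)/[(7)·(6)·(-1)] = -12/7
L_3(5) = (9)·(8)·(2)/[(8)·(7)·(1)] = 18/7
Sum: 279·(-2/7) + 119·(3/7) + (-85)·(-12/7) + (-217)·(18/7) = -441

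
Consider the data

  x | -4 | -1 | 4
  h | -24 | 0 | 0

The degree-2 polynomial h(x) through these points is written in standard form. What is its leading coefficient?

L_0(x) = (x + 1)(x - 4) / [24] = (1/24)x^2 - (1/8)x - 1/6
L_1(x) = (x + 4)(x - 4) / [-15] = -(1/15)x^2 + 16/15
L_2(x) = (x + 4)(x + 1) / [40] = (1/40)x^2 + (1/8)x + 1/10
h(x) = (-24)·L_0 + 0·L_1 + 0·L_2
Only the coefficient of x^2 is needed; take it from each L_i and combine:
(-24)·(1/24) + 0·(-1/15) + 0·(1/40) = -1

-1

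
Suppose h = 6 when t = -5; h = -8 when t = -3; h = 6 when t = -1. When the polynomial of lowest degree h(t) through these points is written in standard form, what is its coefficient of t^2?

L_0(t) = (t + 3)(t + 1) / [8] = (1/8)t^2 + (1/2)t + 3/8
L_1(t) = (t + 5)(t + 1) / [-4] = -(1/4)t^2 - (3/2)t - 5/4
L_2(t) = (t + 5)(t + 3) / [8] = (1/8)t^2 + t + 15/8
h(t) = 6·L_0 + (-8)·L_1 + 6·L_2
Only the coefficient of t^2 is needed; take it from each L_i and combine:
6·(1/8) + (-8)·(-1/4) + 6·(1/8) = 7/2

7/2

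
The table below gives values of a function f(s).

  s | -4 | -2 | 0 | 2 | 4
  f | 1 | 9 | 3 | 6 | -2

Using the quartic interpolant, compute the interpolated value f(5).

L_0(5) = (7)·(5)·(3)·(1)/[(-2)·(-4)·(-6)·(-8)] = 35/128
L_1(5) = (9)·(5)·(3)·(1)/[(2)·(-2)·(-4)·(-6)] = -45/32
L_2(5) = (9)·(7)·(3)·(1)/[(4)·(2)·(-2)·(-4)] = 189/64
L_3(5) = (9)·(7)·(5)·(1)/[(6)·(4)·(2)·(-2)] = -105/32
L_4(5) = (9)·(7)·(5)·(3)/[(8)·(6)·(4)·(2)] = 315/128
Sum: 1·(35/128) + 9·(-45/32) + 3·(189/64) + 6·(-105/32) + (-2)·(315/128) = -3601/128

-3601/128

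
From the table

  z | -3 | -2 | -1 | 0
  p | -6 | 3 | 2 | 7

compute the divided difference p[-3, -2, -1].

-5

p[-3,-2] = (3 - (-6)) / (-2 - (-3)) = 9
p[-2,-1] = (2 - 3) / (-1 - (-2)) = -1
p[-3,-2,-1] = (-1 - 9) / (-1 - (-3)) = -5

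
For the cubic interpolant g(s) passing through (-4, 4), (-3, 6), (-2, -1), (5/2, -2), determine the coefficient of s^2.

983/286

L_0(s) = (s + 3)(s + 2)(s - 5/2) / [-13] = -(1/13)s^3 - (5/26)s^2 + (1/2)s + 15/13
L_1(s) = (s + 4)(s + 2)(s - 5/2) / [11/2] = (2/11)s^3 + (7/11)s^2 - (14/11)s - 40/11
L_2(s) = (s + 4)(s + 3)(s - 5/2) / [-9] = -(1/9)s^3 - (1/2)s^2 + (11/18)s + 10/3
L_3(s) = (s + 4)(s + 3)(s + 2) / [1287/8] = (8/1287)s^3 + (8/143)s^2 + (16/99)s + 64/429
g(s) = 4·L_0 + 6·L_1 + (-1)·L_2 + (-2)·L_3
Only the coefficient of s^2 is needed; take it from each L_i and combine:
4·(-5/26) + 6·(7/11) + (-1)·(-1/2) + (-2)·(8/143) = 983/286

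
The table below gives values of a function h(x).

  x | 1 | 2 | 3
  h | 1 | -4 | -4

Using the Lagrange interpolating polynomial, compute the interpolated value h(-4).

Evaluate each Lagrange basis at x = -4:
L_0(-4) = (-6)·(-7)/[(-1)·(-2)] = 21
L_1(-4) = (-5)·(-7)/[(1)·(-1)] = -35
L_2(-4) = (-5)·(-6)/[(2)·(1)] = 15
Sum: 1·(21) + (-4)·(-35) + (-4)·(15) = 101

101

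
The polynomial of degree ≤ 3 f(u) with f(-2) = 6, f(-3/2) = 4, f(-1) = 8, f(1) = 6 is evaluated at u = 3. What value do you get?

-212

Using Newton's divided-difference form:
f[-2,-3/2] = (4 - 6) / (-3/2 - (-2)) = -4
f[-3/2,-1] = (8 - 4) / (-1 - (-3/2)) = 8
f[-1,1] = (6 - 8) / (1 - (-1)) = -1
f[-2,-3/2,-1] = (8 - (-4)) / (-1 - (-2)) = 12
f[-3/2,-1,1] = (-1 - 8) / (1 - (-3/2)) = -18/5
f[-2,-3/2,-1,1] = (-18/5 - 12) / (1 - (-2)) = -26/5
f(3) = 6 + (-4)·(5) + 12·(5)·(9/2) + (-26/5)·(5)·(9/2)·(4) = -212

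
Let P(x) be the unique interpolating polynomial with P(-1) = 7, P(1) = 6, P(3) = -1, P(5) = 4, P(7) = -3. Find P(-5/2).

-31439/1024

Evaluate each Lagrange basis at x = -5/2:
L_0(-5/2) = (-7/2)·(-11/2)·(-15/2)·(-19/2)/[(-2)·(-4)·(-6)·(-8)] = 7315/2048
L_1(-5/2) = (-3/2)·(-11/2)·(-15/2)·(-19/2)/[(2)·(-2)·(-4)·(-6)] = -3135/512
L_2(-5/2) = (-3/2)·(-7/2)·(-15/2)·(-19/2)/[(4)·(2)·(-2)·(-4)] = 5985/1024
L_3(-5/2) = (-3/2)·(-7/2)·(-11/2)·(-19/2)/[(6)·(4)·(2)·(-2)] = -1463/512
L_4(-5/2) = (-3/2)·(-7/2)·(-11/2)·(-15/2)/[(8)·(6)·(4)·(2)] = 1155/2048
Sum: 7·(7315/2048) + 6·(-3135/512) + (-1)·(5985/1024) + 4·(-1463/512) + (-3)·(1155/2048) = -31439/1024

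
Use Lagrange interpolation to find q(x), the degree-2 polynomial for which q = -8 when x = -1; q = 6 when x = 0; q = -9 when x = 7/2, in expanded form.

q(x) = -(256/63)x^2 + (626/63)x + 6

L_0(x) = x(x - 7/2) / [9/2] = (2/9)x^2 - (7/9)x
L_1(x) = (x + 1)(x - 7/2) / [-7/2] = -(2/7)x^2 + (5/7)x + 1
L_2(x) = (x + 1)x / [63/4] = (4/63)x^2 + (4/63)x
q(x) = (-8)·L_0 + 6·L_1 + (-9)·L_2
  (-8)·L_0(x) = -(16/9)x^2 + (56/9)x
  6·L_1(x) = -(12/7)x^2 + (30/7)x + 6
  (-9)·L_2(x) = -(4/7)x^2 - (4/7)x
Adding term by term: -(256/63)x^2 + (626/63)x + 6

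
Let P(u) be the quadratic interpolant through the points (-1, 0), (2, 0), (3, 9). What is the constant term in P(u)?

-9/2

Build the Lagrange basis polynomials:
L_0(u) = (u - 2)(u - 3) / [12] = (1/12)u^2 - (5/12)u + 1/2
L_1(u) = (u + 1)(u - 3) / [-3] = -(1/3)u^2 + (2/3)u + 1
L_2(u) = (u + 1)(u - 2) / [4] = (1/4)u^2 - (1/4)u - 1/2
P(u) = 0·L_0 + 0·L_1 + 9·L_2
Only the constant term is needed; take it from each L_i and combine:
0·(1/2) + 0·(1) + 9·(-1/2) = -9/2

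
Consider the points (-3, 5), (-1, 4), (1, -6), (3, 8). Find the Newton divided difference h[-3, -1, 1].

-9/8

h[-3,-1] = (4 - 5) / (-1 - (-3)) = -1/2
h[-1,1] = (-6 - 4) / (1 - (-1)) = -5
h[-3,-1,1] = (-5 - (-1/2)) / (1 - (-3)) = -9/8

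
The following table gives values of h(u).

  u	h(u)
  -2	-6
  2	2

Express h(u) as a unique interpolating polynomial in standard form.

h(u) = 2u - 2

Build the Lagrange basis polynomials:
L_0(u) = (u - 2) / [-4] = -(1/4)u + 1/2
L_1(u) = (u + 2) / [4] = (1/4)u + 1/2
h(u) = (-6)·L_0 + 2·L_1
  (-6)·L_0(u) = (3/2)u - 3
  2·L_1(u) = (1/2)u + 1
Adding term by term: 2u - 2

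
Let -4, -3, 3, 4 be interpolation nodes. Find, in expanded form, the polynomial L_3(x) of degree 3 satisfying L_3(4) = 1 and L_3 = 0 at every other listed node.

L_3(x) = (1/56)x^3 + (1/14)x^2 - (9/56)x - 9/14

L_3(x) = (x + 4)(x + 3)(x - 3) / [(8)·(7)·(1)]
       = (x^3 + 4x^2 - 9x - 36) / (56)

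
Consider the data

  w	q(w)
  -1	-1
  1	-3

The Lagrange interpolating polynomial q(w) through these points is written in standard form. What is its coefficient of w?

The leading coefficient equals the top divided difference q[-1,1].
q[-1,1] = (-3 - (-1)) / (1 - (-1)) = -1

-1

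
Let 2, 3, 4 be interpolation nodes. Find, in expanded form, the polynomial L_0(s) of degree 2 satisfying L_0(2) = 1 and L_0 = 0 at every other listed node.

L_0(s) = (s - 3)(s - 4) / [(-1)·(-2)]
       = (s^2 - 7s + 12) / (2)

L_0(s) = (1/2)s^2 - (7/2)s + 6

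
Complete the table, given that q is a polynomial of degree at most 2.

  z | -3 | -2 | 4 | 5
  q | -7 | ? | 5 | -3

2

The 3 known values determine q uniquely (degree ≤ 2).
L_0(-2) = (-6)·(-7)/[(-7)·(-8)] = 3/4
L_1(-2) = (1)·(-7)/[(7)·(-1)] = 1
L_2(-2) = (1)·(-6)/[(8)·(1)] = -3/4
Sum: (-7)·(3/4) + 5·(1) + (-3)·(-3/4) = 2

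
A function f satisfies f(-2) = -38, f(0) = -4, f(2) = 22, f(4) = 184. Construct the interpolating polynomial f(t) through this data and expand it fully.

L_0(t) = t(t - 2)(t - 4) / [-48] = -(1/48)t^3 + (1/8)t^2 - (1/6)t
L_1(t) = (t + 2)(t - 2)(t - 4) / [16] = (1/16)t^3 - (1/4)t^2 - (1/4)t + 1
L_2(t) = (t + 2)t(t - 4) / [-16] = -(1/16)t^3 + (1/8)t^2 + (1/2)t
L_3(t) = (t + 2)t(t - 2) / [48] = (1/48)t^3 - (1/12)t
f(t) = (-38)·L_0 + (-4)·L_1 + 22·L_2 + 184·L_3
  (-38)·L_0(t) = (19/24)t^3 - (19/4)t^2 + (19/3)t
  (-4)·L_1(t) = -(1/4)t^3 + t^2 + t - 4
  22·L_2(t) = -(11/8)t^3 + (11/4)t^2 + 11t
  184·L_3(t) = (23/6)t^3 - (46/3)t
Adding term by term: 3t^3 - t^2 + 3t - 4

f(t) = 3t^3 - t^2 + 3t - 4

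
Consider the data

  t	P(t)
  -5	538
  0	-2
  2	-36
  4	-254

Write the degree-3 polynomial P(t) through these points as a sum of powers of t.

Newton's divided differences:
P[-5,0] = (-2 - 538) / (0 - (-5)) = -108
P[0,2] = (-36 - (-2)) / (2 - 0) = -17
P[2,4] = (-254 - (-36)) / (4 - 2) = -109
P[-5,0,2] = (-17 - (-108)) / (2 - (-5)) = 13
P[0,2,4] = (-109 - (-17)) / (4 - 0) = -23
P[-5,0,2,4] = (-23 - 13) / (4 - (-5)) = -4
P(t) = 538 + (-108)·(t + 5) + 13·(t + 5)t + (-4)·(t + 5)t(t - 2)
Expanding: P(t) = -4t^3 + t^2 - 3t - 2

P(t) = -4t^3 + t^2 - 3t - 2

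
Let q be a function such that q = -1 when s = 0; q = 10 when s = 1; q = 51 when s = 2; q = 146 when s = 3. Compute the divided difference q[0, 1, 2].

15

q[0,1] = (10 - (-1)) / (1 - 0) = 11
q[1,2] = (51 - 10) / (2 - 1) = 41
q[0,1,2] = (41 - 11) / (2 - 0) = 15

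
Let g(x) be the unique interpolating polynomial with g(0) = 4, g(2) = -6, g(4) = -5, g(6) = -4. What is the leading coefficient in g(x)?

L_0(x) = (x - 2)(x - 4)(x - 6) / [-48] = -(1/48)x^3 + (1/4)x^2 - (11/12)x + 1
L_1(x) = x(x - 4)(x - 6) / [16] = (1/16)x^3 - (5/8)x^2 + (3/2)x
L_2(x) = x(x - 2)(x - 6) / [-16] = -(1/16)x^3 + (1/2)x^2 - (3/4)x
L_3(x) = x(x - 2)(x - 4) / [48] = (1/48)x^3 - (1/8)x^2 + (1/6)x
g(x) = 4·L_0 + (-6)·L_1 + (-5)·L_2 + (-4)·L_3
Only the coefficient of x^3 is needed; take it from each L_i and combine:
4·(-1/48) + (-6)·(1/16) + (-5)·(-1/16) + (-4)·(1/48) = -11/48

-11/48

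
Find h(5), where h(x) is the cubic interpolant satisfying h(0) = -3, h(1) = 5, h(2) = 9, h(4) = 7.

L_0(5) = (4)·(3)·(1)/[(-1)·(-2)·(-4)] = -3/2
L_1(5) = (5)·(3)·(1)/[(1)·(-1)·(-3)] = 5
L_2(5) = (5)·(4)·(1)/[(2)·(1)·(-2)] = -5
L_3(5) = (5)·(4)·(3)/[(4)·(3)·(2)] = 5/2
Sum: (-3)·(-3/2) + 5·(5) + 9·(-5) + 7·(5/2) = 2

2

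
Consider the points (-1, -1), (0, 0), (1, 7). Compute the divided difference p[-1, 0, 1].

p[-1,0] = (0 - (-1)) / (0 - (-1)) = 1
p[0,1] = (7 - 0) / (1 - 0) = 7
p[-1,0,1] = (7 - 1) / (1 - (-1)) = 3

3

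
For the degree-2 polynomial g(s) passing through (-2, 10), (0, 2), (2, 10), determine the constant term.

2

Build the Lagrange basis polynomials:
L_0(s) = s(s - 2) / [8] = (1/8)s^2 - (1/4)s
L_1(s) = (s + 2)(s - 2) / [-4] = -(1/4)s^2 + 1
L_2(s) = (s + 2)s / [8] = (1/8)s^2 + (1/4)s
g(s) = 10·L_0 + 2·L_1 + 10·L_2
Only the constant term is needed; take it from each L_i and combine:
10·(0) + 2·(1) + 10·(0) = 2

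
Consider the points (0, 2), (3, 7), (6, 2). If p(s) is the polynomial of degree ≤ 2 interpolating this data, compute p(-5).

-257/9

Evaluate each Lagrange basis at s = -5:
L_0(-5) = (-8)·(-11)/[(-3)·(-6)] = 44/9
L_1(-5) = (-5)·(-11)/[(3)·(-3)] = -55/9
L_2(-5) = (-5)·(-8)/[(6)·(3)] = 20/9
Sum: 2·(44/9) + 7·(-55/9) + 2·(20/9) = -257/9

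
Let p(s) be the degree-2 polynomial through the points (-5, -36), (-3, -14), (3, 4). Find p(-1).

Evaluate each Lagrange basis at s = -1:
L_0(-1) = (2)·(-4)/[(-2)·(-8)] = -1/2
L_1(-1) = (4)·(-4)/[(2)·(-6)] = 4/3
L_2(-1) = (4)·(2)/[(8)·(6)] = 1/6
Sum: (-36)·(-1/2) + (-14)·(4/3) + 4·(1/6) = 0

0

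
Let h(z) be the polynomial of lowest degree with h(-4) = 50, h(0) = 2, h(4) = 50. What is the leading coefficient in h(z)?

The leading coefficient equals the top divided difference h[-4,0,4].
h[-4,0] = (2 - 50) / (0 - (-4)) = -12
h[0,4] = (50 - 2) / (4 - 0) = 12
h[-4,0,4] = (12 - (-12)) / (4 - (-4)) = 3

3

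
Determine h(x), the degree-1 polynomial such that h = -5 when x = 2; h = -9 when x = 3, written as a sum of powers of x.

L_0(x) = (x - 3) / [-1] = -x + 3
L_1(x) = (x - 2) / [1] = x - 2
h(x) = (-5)·L_0 + (-9)·L_1
  (-5)·L_0(x) = 5x - 15
  (-9)·L_1(x) = -9x + 18
Adding term by term: -4x + 3

h(x) = -4x + 3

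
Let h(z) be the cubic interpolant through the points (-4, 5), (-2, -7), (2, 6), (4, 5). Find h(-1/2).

-557/128

Using Newton's divided-difference form:
h[-4,-2] = (-7 - 5) / (-2 - (-4)) = -6
h[-2,2] = (6 - (-7)) / (2 - (-2)) = 13/4
h[2,4] = (5 - 6) / (4 - 2) = -1/2
h[-4,-2,2] = (13/4 - (-6)) / (2 - (-4)) = 37/24
h[-2,2,4] = (-1/2 - 13/4) / (4 - (-2)) = -5/8
h[-4,-2,2,4] = (-5/8 - 37/24) / (4 - (-4)) = -13/48
h(-1/2) = 5 + (-6)·(7/2) + (37/24)·(7/2)·(3/2) + (-13/48)·(7/2)·(3/2)·(-5/2) = -557/128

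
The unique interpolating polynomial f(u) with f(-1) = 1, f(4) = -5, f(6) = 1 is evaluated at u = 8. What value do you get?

59/5

Evaluate each Lagrange basis at u = 8:
L_0(8) = (4)·(2)/[(-5)·(-7)] = 8/35
L_1(8) = (9)·(2)/[(5)·(-2)] = -9/5
L_2(8) = (9)·(4)/[(7)·(2)] = 18/7
Sum: 1·(8/35) + (-5)·(-9/5) + 1·(18/7) = 59/5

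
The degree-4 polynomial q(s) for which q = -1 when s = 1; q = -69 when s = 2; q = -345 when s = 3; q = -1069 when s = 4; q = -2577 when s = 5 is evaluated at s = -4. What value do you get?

Using Newton's divided-difference form:
q[1,2] = (-69 - (-1)) / (2 - 1) = -68
q[2,3] = (-345 - (-69)) / (3 - 2) = -276
q[3,4] = (-1069 - (-345)) / (4 - 3) = -724
q[4,5] = (-2577 - (-1069)) / (5 - 4) = -1508
q[1,2,3] = (-276 - (-68)) / (3 - 1) = -104
q[2,3,4] = (-724 - (-276)) / (4 - 2) = -224
q[3,4,5] = (-1508 - (-724)) / (5 - 3) = -392
q[1,2,3,4] = (-224 - (-104)) / (4 - 1) = -40
q[2,3,4,5] = (-392 - (-224)) / (5 - 2) = -56
q[1,2,3,4,5] = (-56 - (-40)) / (5 - 1) = -4
q(-4) = -1 + (-68)·(-5) + (-104)·(-5)·(-6) + (-40)·(-5)·(-6)·(-7) + (-4)·(-5)·(-6)·(-7)·(-8) = -1101

-1101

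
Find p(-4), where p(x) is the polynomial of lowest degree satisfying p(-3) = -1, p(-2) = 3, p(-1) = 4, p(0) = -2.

Using Newton's divided-difference form:
p[-3,-2] = (3 - (-1)) / (-2 - (-3)) = 4
p[-2,-1] = (4 - 3) / (-1 - (-2)) = 1
p[-1,0] = (-2 - 4) / (0 - (-1)) = -6
p[-3,-2,-1] = (1 - 4) / (-1 - (-3)) = -3/2
p[-2,-1,0] = (-6 - 1) / (0 - (-2)) = -7/2
p[-3,-2,-1,0] = (-7/2 - (-3/2)) / (0 - (-3)) = -2/3
p(-4) = -1 + 4·(-1) + (-3/2)·(-1)·(-2) + (-2/3)·(-1)·(-2)·(-3) = -4

-4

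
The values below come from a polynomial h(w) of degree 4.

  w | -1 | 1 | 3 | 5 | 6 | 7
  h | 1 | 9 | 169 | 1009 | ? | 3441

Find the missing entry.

1954

The 5 known values determine h uniquely (degree ≤ 4).
Evaluate each Lagrange basis at w = 6:
L_0(6) = (5)·(3)·(1)·(-1)/[(-2)·(-4)·(-6)·(-8)] = -5/128
L_1(6) = (7)·(3)·(1)·(-1)/[(2)·(-2)·(-4)·(-6)] = 7/32
L_2(6) = (7)·(5)·(1)·(-1)/[(4)·(2)·(-2)·(-4)] = -35/64
L_3(6) = (7)·(5)·(3)·(-1)/[(6)·(4)·(2)·(-2)] = 35/32
L_4(6) = (7)·(5)·(3)·(1)/[(8)·(6)·(4)·(2)] = 35/128
Sum: 1·(-5/128) + 9·(7/32) + 169·(-35/64) + 1009·(35/32) + 3441·(35/128) = 1954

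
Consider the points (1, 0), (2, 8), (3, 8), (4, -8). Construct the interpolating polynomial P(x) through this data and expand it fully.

P(x) = -(4/3)x^3 + 4x^2 + (16/3)x - 8

Newton's divided differences:
P[1,2] = (8 - 0) / (2 - 1) = 8
P[2,3] = (8 - 8) / (3 - 2) = 0
P[3,4] = (-8 - 8) / (4 - 3) = -16
P[1,2,3] = (0 - 8) / (3 - 1) = -4
P[2,3,4] = (-16 - 0) / (4 - 2) = -8
P[1,2,3,4] = (-8 - (-4)) / (4 - 1) = -4/3
P(x) = 8·(x - 1) + (-4)·(x - 1)(x - 2) + (-4/3)·(x - 1)(x - 2)(x - 3)
Expanding: P(x) = -(4/3)x^3 + 4x^2 + (16/3)x - 8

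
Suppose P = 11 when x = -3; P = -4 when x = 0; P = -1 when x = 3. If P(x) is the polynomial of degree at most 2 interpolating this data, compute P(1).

-5

Using Newton's divided-difference form:
P[-3,0] = (-4 - 11) / (0 - (-3)) = -5
P[0,3] = (-1 - (-4)) / (3 - 0) = 1
P[-3,0,3] = (1 - (-5)) / (3 - (-3)) = 1
P(1) = 11 + (-5)·(4) + 1·(4)·(1) = -5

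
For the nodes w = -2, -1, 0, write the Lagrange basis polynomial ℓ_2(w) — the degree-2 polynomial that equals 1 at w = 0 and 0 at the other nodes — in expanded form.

ℓ_2(w) = (w + 2)(w + 1) / [(2)·(1)]
       = (w^2 + 3w + 2) / (2)

ℓ_2(w) = (1/2)w^2 + (3/2)w + 1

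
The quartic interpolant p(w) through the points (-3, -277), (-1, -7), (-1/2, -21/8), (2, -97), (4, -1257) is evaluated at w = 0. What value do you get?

-1

Using Newton's divided-difference form:
p[-3,-1] = (-7 - (-277)) / (-1 - (-3)) = 135
p[-1,-1/2] = (-21/8 - (-7)) / (-1/2 - (-1)) = 35/4
p[-1/2,2] = (-97 - (-21/8)) / (2 - (-1/2)) = -151/4
p[2,4] = (-1257 - (-97)) / (4 - 2) = -580
p[-3,-1,-1/2] = (35/4 - 135) / (-1/2 - (-3)) = -101/2
p[-1,-1/2,2] = (-151/4 - 35/4) / (2 - (-1)) = -31/2
p[-1/2,2,4] = (-580 - (-151/4)) / (4 - (-1/2)) = -241/2
p[-3,-1,-1/2,2] = (-31/2 - (-101/2)) / (2 - (-3)) = 7
p[-1,-1/2,2,4] = (-241/2 - (-31/2)) / (4 - (-1)) = -21
p[-3,-1,-1/2,2,4] = (-21 - 7) / (4 - (-3)) = -4
p(0) = -277 + 135·(3) + (-101/2)·(3)·(1) + 7·(3)·(1)·(1/2) + (-4)·(3)·(1)·(1/2)·(-2) = -1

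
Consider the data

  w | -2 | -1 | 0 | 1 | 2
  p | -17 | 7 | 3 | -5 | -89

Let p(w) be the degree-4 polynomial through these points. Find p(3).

-417

Evaluate each Lagrange basis at w = 3:
L_0(3) = (4)·(3)·(2)·(1)/[(-1)·(-2)·(-3)·(-4)] = 1
L_1(3) = (5)·(3)·(2)·(1)/[(1)·(-1)·(-2)·(-3)] = -5
L_2(3) = (5)·(4)·(2)·(1)/[(2)·(1)·(-1)·(-2)] = 10
L_3(3) = (5)·(4)·(3)·(1)/[(3)·(2)·(1)·(-1)] = -10
L_4(3) = (5)·(4)·(3)·(2)/[(4)·(3)·(2)·(1)] = 5
Sum: (-17)·(1) + 7·(-5) + 3·(10) + (-5)·(-10) + (-89)·(5) = -417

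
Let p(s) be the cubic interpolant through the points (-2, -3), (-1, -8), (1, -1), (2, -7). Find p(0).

-13/3

Evaluate each Lagrange basis at s = 0:
L_0(0) = (1)·(-1)·(-2)/[(-1)·(-3)·(-4)] = -1/6
L_1(0) = (2)·(-1)·(-2)/[(1)·(-2)·(-3)] = 2/3
L_2(0) = (2)·(1)·(-2)/[(3)·(2)·(-1)] = 2/3
L_3(0) = (2)·(1)·(-1)/[(4)·(3)·(1)] = -1/6
Sum: (-3)·(-1/6) + (-8)·(2/3) + (-1)·(2/3) + (-7)·(-1/6) = -13/3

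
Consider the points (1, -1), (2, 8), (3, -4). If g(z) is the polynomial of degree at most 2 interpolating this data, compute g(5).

Evaluate each Lagrange basis at z = 5:
L_0(5) = (3)·(2)/[(-1)·(-2)] = 3
L_1(5) = (4)·(2)/[(1)·(-1)] = -8
L_2(5) = (4)·(3)/[(2)·(1)] = 6
Sum: (-1)·(3) + 8·(-8) + (-4)·(6) = -91

-91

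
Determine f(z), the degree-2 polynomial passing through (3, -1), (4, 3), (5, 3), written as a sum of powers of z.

Build the Lagrange basis polynomials:
L_0(z) = (z - 4)(z - 5) / [2] = (1/2)z^2 - (9/2)z + 10
L_1(z) = (z - 3)(z - 5) / [-1] = -z^2 + 8z - 15
L_2(z) = (z - 3)(z - 4) / [2] = (1/2)z^2 - (7/2)z + 6
f(z) = (-1)·L_0 + 3·L_1 + 3·L_2
  (-1)·L_0(z) = -(1/2)z^2 + (9/2)z - 10
  3·L_1(z) = -3z^2 + 24z - 45
  3·L_2(z) = (3/2)z^2 - (21/2)z + 18
Adding term by term: -2z^2 + 18z - 37

f(z) = -2z^2 + 18z - 37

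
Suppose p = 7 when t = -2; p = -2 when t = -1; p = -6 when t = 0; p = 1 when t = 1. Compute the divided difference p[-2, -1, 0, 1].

1

p[-2,-1] = (-2 - 7) / (-1 - (-2)) = -9
p[-1,0] = (-6 - (-2)) / (0 - (-1)) = -4
p[0,1] = (1 - (-6)) / (1 - 0) = 7
p[-2,-1,0] = (-4 - (-9)) / (0 - (-2)) = 5/2
p[-1,0,1] = (7 - (-4)) / (1 - (-1)) = 11/2
p[-2,-1,0,1] = (11/2 - 5/2) / (1 - (-2)) = 1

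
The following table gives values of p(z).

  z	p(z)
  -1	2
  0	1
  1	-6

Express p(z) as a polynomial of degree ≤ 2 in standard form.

Newton's divided differences:
p[-1,0] = (1 - 2) / (0 - (-1)) = -1
p[0,1] = (-6 - 1) / (1 - 0) = -7
p[-1,0,1] = (-7 - (-1)) / (1 - (-1)) = -3
p(z) = 2 + (-1)·(z + 1) + (-3)·(z + 1)z
Expanding: p(z) = -3z^2 - 4z + 1

p(z) = -3z^2 - 4z + 1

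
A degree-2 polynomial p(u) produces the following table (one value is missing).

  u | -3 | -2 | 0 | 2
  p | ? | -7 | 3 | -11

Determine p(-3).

The 3 known values determine p uniquely (degree ≤ 2).
Evaluate each Lagrange basis at u = -3:
L_0(-3) = (-3)·(-5)/[(-2)·(-4)] = 15/8
L_1(-3) = (-1)·(-5)/[(2)·(-2)] = -5/4
L_2(-3) = (-1)·(-3)/[(4)·(2)] = 3/8
Sum: (-7)·(15/8) + 3·(-5/4) + (-11)·(3/8) = -21

-21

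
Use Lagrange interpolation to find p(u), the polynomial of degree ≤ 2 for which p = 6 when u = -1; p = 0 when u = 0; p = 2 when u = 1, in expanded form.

p(u) = 4u^2 - 2u

L_0(u) = u(u - 1) / [2] = (1/2)u^2 - (1/2)u
L_1(u) = (u + 1)(u - 1) / [-1] = -u^2 + 1
L_2(u) = (u + 1)u / [2] = (1/2)u^2 + (1/2)u
p(u) = 6·L_0 + 0·L_1 + 2·L_2
  6·L_0(u) = 3u^2 - 3u
  0·L_1(u) = 0
  2·L_2(u) = u^2 + u
Adding term by term: 4u^2 - 2u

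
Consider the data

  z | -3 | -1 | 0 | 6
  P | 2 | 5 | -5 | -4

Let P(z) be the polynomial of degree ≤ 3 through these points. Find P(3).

Evaluate each Lagrange basis at z = 3:
L_0(3) = (4)·(3)·(-3)/[(-2)·(-3)·(-9)] = 2/3
L_1(3) = (6)·(3)·(-3)/[(2)·(-1)·(-7)] = -27/7
L_2(3) = (6)·(4)·(-3)/[(3)·(1)·(-6)] = 4
L_3(3) = (6)·(4)·(3)/[(9)·(7)·(6)] = 4/21
Sum: 2·(2/3) + 5·(-27/7) + (-5)·(4) + (-4)·(4/21) = -271/7

-271/7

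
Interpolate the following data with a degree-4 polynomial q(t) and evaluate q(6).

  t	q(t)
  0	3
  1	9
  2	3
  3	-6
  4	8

Using Newton's divided-difference form:
q[0,1] = (9 - 3) / (1 - 0) = 6
q[1,2] = (3 - 9) / (2 - 1) = -6
q[2,3] = (-6 - 3) / (3 - 2) = -9
q[3,4] = (8 - (-6)) / (4 - 3) = 14
q[0,1,2] = (-6 - 6) / (2 - 0) = -6
q[1,2,3] = (-9 - (-6)) / (3 - 1) = -3/2
q[2,3,4] = (14 - (-9)) / (4 - 2) = 23/2
q[0,1,2,3] = (-3/2 - (-6)) / (3 - 0) = 3/2
q[1,2,3,4] = (23/2 - (-3/2)) / (4 - 1) = 13/3
q[0,1,2,3,4] = (13/3 - 3/2) / (4 - 0) = 17/24
q(6) = 3 + 6·(6) + (-6)·(6)·(5) + (3/2)·(6)·(5)·(4) + (17/24)·(6)·(5)·(4)·(3) = 294

294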